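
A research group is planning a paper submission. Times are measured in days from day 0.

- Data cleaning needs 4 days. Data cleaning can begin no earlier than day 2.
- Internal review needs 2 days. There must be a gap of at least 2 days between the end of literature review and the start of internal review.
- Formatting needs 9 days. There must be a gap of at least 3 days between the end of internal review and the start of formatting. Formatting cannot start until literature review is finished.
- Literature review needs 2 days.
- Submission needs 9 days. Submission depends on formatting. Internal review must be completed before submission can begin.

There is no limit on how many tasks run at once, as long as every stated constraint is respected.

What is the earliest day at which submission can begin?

18

Nothing blocks literature review, so it runs from day 0 to day 2.
After literature review (finishes day 2, plus 2-day gap → day 4), internal review can start at day 4 and finishes at day 6.
Formatting needs all of internal review (finishes day 6, plus 3-day gap → day 9); literature review (finishes day 2). That puts its earliest start at day 9; it finishes at 9 + 9 = day 18.
Submission waits on formatting (finishes day 18); internal review (finishes day 6). The latest of these is day 18, which is the earliest submission can start.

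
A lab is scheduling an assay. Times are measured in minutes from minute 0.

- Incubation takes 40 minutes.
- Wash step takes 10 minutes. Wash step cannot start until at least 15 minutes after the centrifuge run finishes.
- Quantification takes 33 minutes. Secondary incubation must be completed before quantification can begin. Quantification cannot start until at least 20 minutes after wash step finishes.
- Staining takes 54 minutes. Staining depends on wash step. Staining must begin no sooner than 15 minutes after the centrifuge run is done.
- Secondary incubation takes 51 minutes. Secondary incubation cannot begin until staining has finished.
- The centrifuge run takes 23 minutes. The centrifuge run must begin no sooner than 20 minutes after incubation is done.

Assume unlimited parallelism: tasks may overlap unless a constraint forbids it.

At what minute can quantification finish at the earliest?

Nothing blocks incubation, so it runs from minute 0 to minute 40.
After incubation (finishes minute 40, plus 20-minute gap → minute 60), the centrifuge run can start at minute 60 and finishes at minute 83.
Wash step cannot begin until the centrifuge run (finishes minute 83, plus 15-minute gap → minute 98). It runs from minute 98 to 98 + 10 = minute 108.
For staining: wash step (finishes minute 108); the centrifuge run (finishes minute 83, plus 15-minute gap → minute 98). Taking the maximum gives a start of minute 108, and it finishes at 108 + 54 = minute 162.
Secondary incubation waits on staining (finishes minute 162), so it starts at minute 162 and finishes at 162 + 51 = minute 213.
Quantification needs all of secondary incubation (finishes minute 213); wash step (finishes minute 108, plus 20-minute gap → minute 128). That puts its earliest start at minute 213; it finishes at 213 + 33 = minute 246.

246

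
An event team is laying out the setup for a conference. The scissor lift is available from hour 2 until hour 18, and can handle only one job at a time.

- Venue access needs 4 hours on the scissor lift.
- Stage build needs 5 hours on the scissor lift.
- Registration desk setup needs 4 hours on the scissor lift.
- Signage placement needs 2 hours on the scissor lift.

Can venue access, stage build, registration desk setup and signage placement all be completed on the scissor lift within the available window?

The scissor lift window is 18 − 2 = 16 hours.
Running back to back, the jobs need 4 + 5 + 4 + 2 = 15 hours on the scissor lift.
Since 15 ≤ 16, they fit within the window.

Yes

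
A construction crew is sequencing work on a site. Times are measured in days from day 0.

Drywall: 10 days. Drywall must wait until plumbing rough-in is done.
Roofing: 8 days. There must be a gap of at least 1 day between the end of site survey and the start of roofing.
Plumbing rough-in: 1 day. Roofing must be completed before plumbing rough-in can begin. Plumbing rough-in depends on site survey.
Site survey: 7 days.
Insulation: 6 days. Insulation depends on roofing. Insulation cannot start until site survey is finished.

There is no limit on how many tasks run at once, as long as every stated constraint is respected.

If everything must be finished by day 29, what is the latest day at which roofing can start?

Nothing follows drywall; the deadline of day 29 is its only limit. It must start by 29 − 10 = day 19.
Plumbing rough-in must finish before drywall (must start by day 19). With a 1-day duration, plumbing rough-in must start by 19 − 1 = day 18.
Nothing follows insulation; the deadline of day 29 is its only limit. It must start by 29 − 6 = day 23.
Roofing has several dependents: plumbing rough-in (must start by day 18); insulation (must start by day 23). The earliest of those limits is day 18, so roofing must start by 18 − 8 = day 10.

10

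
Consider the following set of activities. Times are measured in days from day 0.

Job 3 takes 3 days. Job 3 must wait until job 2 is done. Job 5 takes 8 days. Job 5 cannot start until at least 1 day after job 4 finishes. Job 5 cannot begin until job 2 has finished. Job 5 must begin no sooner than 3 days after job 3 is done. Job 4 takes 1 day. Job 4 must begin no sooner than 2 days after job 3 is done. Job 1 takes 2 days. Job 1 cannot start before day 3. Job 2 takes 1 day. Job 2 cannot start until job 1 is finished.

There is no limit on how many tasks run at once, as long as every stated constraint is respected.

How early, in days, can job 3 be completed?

9

Job 1 cannot begin until its own release at day 3. It runs from day 3 to 3 + 2 = day 5.
Job 2 waits on job 1 (finishes day 5), so it starts at day 5 and finishes at 5 + 1 = day 6.
After job 2 (finishes day 6), job 3 can start at day 6 and finishes at day 9.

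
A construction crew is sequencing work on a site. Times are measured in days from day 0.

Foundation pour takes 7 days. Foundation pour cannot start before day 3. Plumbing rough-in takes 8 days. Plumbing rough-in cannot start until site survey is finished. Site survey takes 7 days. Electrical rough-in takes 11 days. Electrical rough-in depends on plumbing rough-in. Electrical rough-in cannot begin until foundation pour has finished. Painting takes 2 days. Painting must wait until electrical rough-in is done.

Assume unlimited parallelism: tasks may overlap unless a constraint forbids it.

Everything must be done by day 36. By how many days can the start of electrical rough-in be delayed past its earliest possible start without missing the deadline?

8

Foundation pour cannot begin until its own release at day 3. It runs from day 3 to 3 + 7 = day 10.
Nothing blocks site survey, so it runs from day 0 to day 7.
After site survey (finishes day 7), plumbing rough-in can start at day 7 and finishes at day 15.
Electrical rough-in has to wait for plumbing rough-in (finishes day 15); foundation pour (finishes day 10). The latest of these is day 15, so electrical rough-in runs day 15 to 15 + 11 = day 26.

Working backward from the deadline:
To finish by day 36, painting (duration 2) must start no later than day 34.
Since painting (must start by day 34) depends on it, electrical rough-in must finish by day 34. Backing off its 11-day duration gives a latest start of day 23.
So electrical rough-in can start as early as day 15 and as late as day 23, giving 23 − 15 = 8 days of slack.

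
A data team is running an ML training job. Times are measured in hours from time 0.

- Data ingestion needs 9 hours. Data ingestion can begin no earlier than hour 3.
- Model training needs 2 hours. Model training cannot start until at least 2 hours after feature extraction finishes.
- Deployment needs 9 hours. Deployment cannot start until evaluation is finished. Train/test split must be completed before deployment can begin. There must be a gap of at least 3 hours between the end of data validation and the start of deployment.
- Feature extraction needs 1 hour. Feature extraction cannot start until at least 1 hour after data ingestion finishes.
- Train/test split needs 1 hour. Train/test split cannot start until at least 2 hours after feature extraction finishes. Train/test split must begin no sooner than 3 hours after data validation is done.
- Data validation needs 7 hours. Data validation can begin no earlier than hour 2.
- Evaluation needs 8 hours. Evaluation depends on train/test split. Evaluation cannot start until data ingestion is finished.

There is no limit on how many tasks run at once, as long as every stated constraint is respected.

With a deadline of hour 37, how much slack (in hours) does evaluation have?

3

After its own release at hour 2, data validation can start at hour 2 and finishes at hour 9.
After its own release at hour 3, data ingestion can start at hour 3 and finishes at hour 12.
After data ingestion (finishes hour 12, plus 1-hour gap → hour 13), feature extraction can start at hour 13 and finishes at hour 14.
Train/test split cannot start until feature extraction (finishes hour 14, plus 2-hour gap → hour 16); data validation (finishes hour 9, plus 3-hour gap → hour 12). The controlling bound is hour 16, so train/test split finishes at 16 + 1 = hour 17.
Evaluation needs all of train/test split (finishes hour 17); data ingestion (finishes hour 12). That puts its earliest start at hour 17; it finishes at 17 + 8 = hour 25.

Working backward from the deadline:
To finish by hour 37, deployment (duration 9) must start no later than hour 28.
Evaluation must finish before deployment (must start by hour 28). With an 8-hour duration, evaluation must start by 28 − 8 = hour 20.
So evaluation can start as early as hour 17 and as late as hour 20, giving 20 − 17 = 3 hours of slack.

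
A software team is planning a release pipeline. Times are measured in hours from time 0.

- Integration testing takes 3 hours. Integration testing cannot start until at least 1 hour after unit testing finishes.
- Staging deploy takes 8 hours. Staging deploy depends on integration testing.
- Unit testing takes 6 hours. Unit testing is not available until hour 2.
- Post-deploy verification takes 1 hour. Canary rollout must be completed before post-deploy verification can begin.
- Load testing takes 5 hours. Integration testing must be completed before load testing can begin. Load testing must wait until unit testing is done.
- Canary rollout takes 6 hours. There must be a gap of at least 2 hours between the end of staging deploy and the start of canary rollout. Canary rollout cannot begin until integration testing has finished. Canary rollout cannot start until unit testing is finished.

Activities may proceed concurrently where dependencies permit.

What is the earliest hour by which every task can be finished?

29

After its own release at hour 2, unit testing can start at hour 2 and finishes at hour 8.
Integration testing waits on unit testing (finishes hour 8, plus 1-hour gap → hour 9), so it starts at hour 9 and finishes at 9 + 3 = hour 12.
Load testing cannot start until integration testing (finishes hour 12); unit testing (finishes hour 8). The controlling bound is hour 12, so load testing finishes at 12 + 5 = hour 17.
After integration testing (finishes hour 12), staging deploy can start at hour 12 and finishes at hour 20.
Canary rollout cannot start until staging deploy (finishes hour 20, plus 2-hour gap → hour 22); integration testing (finishes hour 12); unit testing (finishes hour 8). The controlling bound is hour 22, so canary rollout finishes at 22 + 6 = hour 28.
Post-deploy verification waits on canary rollout (finishes hour 28), so it starts at hour 28 and finishes at 28 + 1 = hour 29.
All tasks are finished once the last one completes. Finish times: Unit testing at 8, Integration testing at 12, Staging deploy at 20, Canary rollout at 28, Load testing at 17, Post-deploy verification at 29. The latest is hour 29.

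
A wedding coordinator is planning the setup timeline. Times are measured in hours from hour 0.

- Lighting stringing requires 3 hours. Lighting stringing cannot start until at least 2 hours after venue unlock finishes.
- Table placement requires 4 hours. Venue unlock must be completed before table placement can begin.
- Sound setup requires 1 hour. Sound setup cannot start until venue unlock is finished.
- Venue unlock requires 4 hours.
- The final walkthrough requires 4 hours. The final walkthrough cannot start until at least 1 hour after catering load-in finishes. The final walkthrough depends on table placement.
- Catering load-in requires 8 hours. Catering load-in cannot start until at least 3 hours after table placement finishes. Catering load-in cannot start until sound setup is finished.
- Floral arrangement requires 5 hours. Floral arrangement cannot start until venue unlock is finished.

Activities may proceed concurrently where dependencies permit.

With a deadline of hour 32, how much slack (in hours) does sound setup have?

14

Venue unlock can start immediately at hour 0; it finishes at hour 4.
Sound setup cannot begin until venue unlock (finishes hour 4). It runs from hour 4 to 4 + 1 = hour 5.

Working backward from the deadline:
The final walkthrough must finish by hour 32; it takes 4 hours, so it must start by 32 − 4 = hour 28.
Catering load-in has to be done before the final walkthrough (must start by hour 28, minus 1-hour gap → hour 27). That means finishing by hour 27, i.e. starting by 27 − 8 = hour 19.
Since catering load-in (must start by hour 19) depends on it, sound setup must finish by hour 19. Backing off its 1-hour duration gives a latest start of hour 18.
So sound setup can start as early as hour 4 and as late as hour 18, giving 18 − 4 = 14 hours of slack.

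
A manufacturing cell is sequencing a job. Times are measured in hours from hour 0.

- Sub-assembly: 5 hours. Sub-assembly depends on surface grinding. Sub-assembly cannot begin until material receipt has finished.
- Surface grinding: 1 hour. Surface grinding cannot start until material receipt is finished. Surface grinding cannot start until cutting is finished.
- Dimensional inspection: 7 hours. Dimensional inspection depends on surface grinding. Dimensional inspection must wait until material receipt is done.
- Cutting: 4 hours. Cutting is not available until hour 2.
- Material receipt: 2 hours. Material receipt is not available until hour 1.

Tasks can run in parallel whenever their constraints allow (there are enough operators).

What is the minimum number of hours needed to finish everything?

14

Cutting waits on its own release at hour 2, so it starts at hour 2 and finishes at 2 + 4 = hour 6.
After its own release at hour 1, material receipt can start at hour 1 and finishes at hour 3.
For surface grinding: material receipt (finishes hour 3); cutting (finishes hour 6). Taking the maximum gives a start of hour 6, and it finishes at 6 + 1 = hour 7.
For sub-assembly: surface grinding (finishes hour 7); material receipt (finishes hour 3). Taking the maximum gives a start of hour 7, and it finishes at 7 + 5 = hour 12.
Dimensional inspection has to wait for surface grinding (finishes hour 7); material receipt (finishes hour 3). The latest of these is hour 7, so dimensional inspection runs hour 7 to 7 + 7 = hour 14.
All tasks are finished once the last one completes. Finish times: Material receipt at 3, Cutting at 6, Surface grinding at 7, Dimensional inspection at 14, Sub-assembly at 12. The latest is hour 14.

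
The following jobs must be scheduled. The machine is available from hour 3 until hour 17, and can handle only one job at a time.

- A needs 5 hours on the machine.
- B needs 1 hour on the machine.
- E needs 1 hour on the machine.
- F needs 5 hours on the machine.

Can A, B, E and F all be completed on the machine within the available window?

Yes

The machine window is 17 − 3 = 14 hours.
Running back to back, the jobs need 5 + 1 + 1 + 5 = 12 hours on the machine.
Since 12 ≤ 14, they fit within the window.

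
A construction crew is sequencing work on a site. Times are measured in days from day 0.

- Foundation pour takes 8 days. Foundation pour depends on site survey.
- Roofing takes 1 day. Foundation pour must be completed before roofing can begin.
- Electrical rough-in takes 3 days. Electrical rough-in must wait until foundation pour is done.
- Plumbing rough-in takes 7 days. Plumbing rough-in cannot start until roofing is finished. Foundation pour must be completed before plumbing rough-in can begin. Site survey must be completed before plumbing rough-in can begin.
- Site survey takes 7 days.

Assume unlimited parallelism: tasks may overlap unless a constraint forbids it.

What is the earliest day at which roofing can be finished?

Site survey can start immediately at day 0; it finishes at day 7.
Foundation pour waits on site survey (finishes day 7), so it starts at day 7 and finishes at 7 + 8 = day 15.
Roofing cannot begin until foundation pour (finishes day 15). It runs from day 15 to 15 + 1 = day 16.

16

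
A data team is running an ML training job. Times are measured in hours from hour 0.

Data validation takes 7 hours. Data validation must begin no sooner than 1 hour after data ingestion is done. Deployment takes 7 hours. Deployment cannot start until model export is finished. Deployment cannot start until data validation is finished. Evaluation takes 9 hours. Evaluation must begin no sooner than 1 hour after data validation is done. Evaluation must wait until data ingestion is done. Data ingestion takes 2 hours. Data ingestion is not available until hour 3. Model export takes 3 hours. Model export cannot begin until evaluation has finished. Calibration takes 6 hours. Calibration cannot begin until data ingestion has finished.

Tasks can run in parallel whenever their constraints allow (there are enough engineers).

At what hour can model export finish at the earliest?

26

Data ingestion waits on its own release at hour 3, so it starts at hour 3 and finishes at 3 + 2 = hour 5.
Data validation cannot begin until data ingestion (finishes hour 5, plus 1-hour gap → hour 6). It runs from hour 6 to 6 + 7 = hour 13.
Evaluation needs all of data validation (finishes hour 13, plus 1-hour gap → hour 14); data ingestion (finishes hour 5). That puts its earliest start at hour 14; it finishes at 14 + 9 = hour 23.
After evaluation (finishes hour 23), model export can start at hour 23 and finishes at hour 26.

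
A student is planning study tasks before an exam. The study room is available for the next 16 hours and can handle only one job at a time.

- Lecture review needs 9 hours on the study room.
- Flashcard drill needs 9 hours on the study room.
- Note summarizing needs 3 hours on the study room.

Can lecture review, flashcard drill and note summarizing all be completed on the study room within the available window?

No

Running back to back, the jobs need 9 + 9 + 3 = 21 hours on the study room.
Since 21 > 16, they cannot all fit.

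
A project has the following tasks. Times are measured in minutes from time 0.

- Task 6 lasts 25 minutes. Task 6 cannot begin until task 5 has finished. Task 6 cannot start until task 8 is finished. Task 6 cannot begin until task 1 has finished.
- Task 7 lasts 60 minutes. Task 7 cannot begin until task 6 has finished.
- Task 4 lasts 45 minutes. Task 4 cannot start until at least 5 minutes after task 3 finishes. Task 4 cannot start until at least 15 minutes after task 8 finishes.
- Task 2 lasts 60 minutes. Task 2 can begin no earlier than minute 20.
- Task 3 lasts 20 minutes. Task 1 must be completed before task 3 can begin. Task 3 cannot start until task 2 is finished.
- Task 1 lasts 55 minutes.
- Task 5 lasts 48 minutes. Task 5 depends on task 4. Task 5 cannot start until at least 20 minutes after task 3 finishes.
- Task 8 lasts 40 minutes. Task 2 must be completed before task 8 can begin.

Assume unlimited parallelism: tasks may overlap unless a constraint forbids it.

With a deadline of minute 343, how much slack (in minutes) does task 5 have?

30

Task 2 cannot begin until its own release at minute 20. It runs from minute 20 to 20 + 60 = minute 80.
Task 8 cannot begin until task 2 (finishes minute 80). It runs from minute 80 to 80 + 40 = minute 120.
Task 1 can start immediately at minute 0; it finishes at minute 55.
Task 3 cannot start until task 1 (finishes minute 55); task 2 (finishes minute 80). The controlling bound is minute 80, so task 3 finishes at 80 + 20 = minute 100.
Task 4 cannot start until task 3 (finishes minute 100, plus 5-minute gap → minute 105); task 8 (finishes minute 120, plus 15-minute gap → minute 135). The controlling bound is minute 135, so task 4 finishes at 135 + 45 = minute 180.
Task 5 needs all of task 4 (finishes minute 180); task 3 (finishes minute 100, plus 20-minute gap → minute 120). That puts its earliest start at minute 180; it finishes at 180 + 48 = minute 228.

Working backward from the deadline:
To finish by minute 343, task 7 (duration 60) must start no later than minute 283.
Task 6 feeds into task 7 (must start by minute 283); so task 6 must finish by minute 283 and therefore start by minute 258.
Task 5 has to be done before task 6 (must start by minute 258). That means finishing by minute 258, i.e. starting by 258 − 48 = minute 210.
So task 5 can start as early as minute 180 and as late as minute 210, giving 210 − 180 = 30 minutes of slack.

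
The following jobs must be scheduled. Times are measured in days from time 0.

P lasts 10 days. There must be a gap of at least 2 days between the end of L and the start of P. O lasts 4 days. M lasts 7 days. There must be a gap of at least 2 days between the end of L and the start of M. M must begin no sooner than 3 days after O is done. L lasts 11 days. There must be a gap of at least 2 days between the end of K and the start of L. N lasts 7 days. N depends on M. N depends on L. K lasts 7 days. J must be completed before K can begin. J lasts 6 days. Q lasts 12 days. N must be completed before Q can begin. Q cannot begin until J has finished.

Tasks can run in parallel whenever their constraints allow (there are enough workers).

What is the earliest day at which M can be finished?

35

Nothing blocks O, so it runs from day 0 to day 4.
J has no prerequisites, so it starts at day 0 and finishes at day 6.
K waits on J (finishes day 6), so it starts at day 6 and finishes at 6 + 7 = day 13.
L waits on K (finishes day 13, plus 2-day gap → day 15), so it starts at day 15 and finishes at 15 + 11 = day 26.
M cannot start until L (finishes day 26, plus 2-day gap → day 28); O (finishes day 4, plus 3-day gap → day 7). The controlling bound is day 28, so M finishes at 28 + 7 = day 35.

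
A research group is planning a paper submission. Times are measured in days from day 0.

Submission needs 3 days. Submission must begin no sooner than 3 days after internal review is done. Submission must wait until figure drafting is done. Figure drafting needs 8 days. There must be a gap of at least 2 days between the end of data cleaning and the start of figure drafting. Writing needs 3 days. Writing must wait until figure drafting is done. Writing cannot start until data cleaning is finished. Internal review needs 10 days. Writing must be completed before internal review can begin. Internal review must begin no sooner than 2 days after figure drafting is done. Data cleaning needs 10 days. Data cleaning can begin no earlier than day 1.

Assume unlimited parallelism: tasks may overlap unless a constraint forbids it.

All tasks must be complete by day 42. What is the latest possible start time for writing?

Submission must finish by day 42; it takes 3 days, so it must start by 42 − 3 = day 39.
Internal review feeds into submission (must start by day 39, minus 3-day gap → day 36); so internal review must finish by day 36 and therefore start by day 26.
Since internal review (must start by day 26) depends on it, writing must finish by day 26. Backing off its 3-day duration gives a latest start of day 23.

23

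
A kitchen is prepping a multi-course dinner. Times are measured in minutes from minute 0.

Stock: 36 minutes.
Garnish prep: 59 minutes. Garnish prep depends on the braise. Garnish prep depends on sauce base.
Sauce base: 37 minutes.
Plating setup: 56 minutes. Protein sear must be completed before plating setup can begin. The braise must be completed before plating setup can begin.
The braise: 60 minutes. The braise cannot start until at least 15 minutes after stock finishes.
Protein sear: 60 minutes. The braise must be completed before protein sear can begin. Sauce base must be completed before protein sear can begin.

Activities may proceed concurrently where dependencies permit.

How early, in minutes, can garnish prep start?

Nothing blocks sauce base, so it runs from minute 0 to minute 37.
Stock can start immediately at minute 0; it finishes at minute 36.
The braise cannot begin until stock (finishes minute 36, plus 15-minute gap → minute 51). It runs from minute 51 to 51 + 60 = minute 111.
Garnish prep waits on the braise (finishes minute 111); sauce base (finishes minute 37). The latest of these is minute 111, which is the earliest garnish prep can start.

111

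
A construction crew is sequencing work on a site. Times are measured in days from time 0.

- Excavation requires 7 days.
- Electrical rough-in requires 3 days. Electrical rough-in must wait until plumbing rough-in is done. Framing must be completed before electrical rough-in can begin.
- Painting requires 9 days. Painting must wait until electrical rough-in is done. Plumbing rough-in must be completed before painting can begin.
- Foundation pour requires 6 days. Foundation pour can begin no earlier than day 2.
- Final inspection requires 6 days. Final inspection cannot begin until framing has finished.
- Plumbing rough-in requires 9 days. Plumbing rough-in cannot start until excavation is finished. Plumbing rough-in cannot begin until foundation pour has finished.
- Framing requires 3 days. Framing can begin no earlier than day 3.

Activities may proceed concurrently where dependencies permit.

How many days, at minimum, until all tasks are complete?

29

Framing waits on its own release at day 3, so it starts at day 3 and finishes at 3 + 3 = day 6.
Final inspection waits on framing (finishes day 6), so it starts at day 6 and finishes at 6 + 6 = day 12.
Foundation pour waits on its own release at day 2, so it starts at day 2 and finishes at 2 + 6 = day 8.
Excavation can start immediately at day 0; it finishes at day 7.
For plumbing rough-in: excavation (finishes day 7); foundation pour (finishes day 8). Taking the maximum gives a start of day 8, and it finishes at 8 + 9 = day 17.
Electrical rough-in has to wait for plumbing rough-in (finishes day 17); framing (finishes day 6). The latest of these is day 17, so electrical rough-in runs day 17 to 17 + 3 = day 20.
Painting cannot start until electrical rough-in (finishes day 20); plumbing rough-in (finishes day 17). The controlling bound is day 20, so painting finishes at 20 + 9 = day 29.
All tasks are finished once the last one completes. Finish times: Excavation at 7, Foundation pour at 8, Framing at 6, Plumbing rough-in at 17, Electrical rough-in at 20, Painting at 29, Final inspection at 12. The latest is day 29.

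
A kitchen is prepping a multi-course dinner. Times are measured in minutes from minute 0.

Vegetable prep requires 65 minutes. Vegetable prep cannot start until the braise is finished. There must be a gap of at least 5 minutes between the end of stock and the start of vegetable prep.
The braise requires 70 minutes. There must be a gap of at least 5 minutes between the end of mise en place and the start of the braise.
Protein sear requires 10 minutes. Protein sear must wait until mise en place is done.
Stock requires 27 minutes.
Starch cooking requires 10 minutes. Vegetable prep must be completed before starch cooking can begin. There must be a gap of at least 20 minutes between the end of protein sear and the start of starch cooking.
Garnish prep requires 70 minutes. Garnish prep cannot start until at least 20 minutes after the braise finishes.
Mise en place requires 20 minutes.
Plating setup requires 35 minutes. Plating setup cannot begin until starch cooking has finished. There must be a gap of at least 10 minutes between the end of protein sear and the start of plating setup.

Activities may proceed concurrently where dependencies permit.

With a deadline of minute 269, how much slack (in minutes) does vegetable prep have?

64

Nothing blocks stock, so it runs from minute 0 to minute 27.
Mise en place has no prerequisites, so it starts at minute 0 and finishes at minute 20.
After mise en place (finishes minute 20, plus 5-minute gap → minute 25), the braise can start at minute 25 and finishes at minute 95.
Vegetable prep has to wait for the braise (finishes minute 95); stock (finishes minute 27, plus 5-minute gap → minute 32). The latest of these is minute 95, so vegetable prep runs minute 95 to 95 + 65 = minute 160.

Working backward from the deadline:
Plating setup has no dependents, so it just needs to finish by minute 269. Starting by 269 − 35 = minute 234 achieves that.
Starch cooking must finish before plating setup (must start by minute 234). With a 10-minute duration, starch cooking must start by 234 − 10 = minute 224.
Vegetable prep has to be done before starch cooking (must start by minute 224). That means finishing by minute 224, i.e. starting by 224 − 65 = minute 159.
So vegetable prep can start as early as minute 95 and as late as minute 159, giving 159 − 95 = 64 minutes of slack.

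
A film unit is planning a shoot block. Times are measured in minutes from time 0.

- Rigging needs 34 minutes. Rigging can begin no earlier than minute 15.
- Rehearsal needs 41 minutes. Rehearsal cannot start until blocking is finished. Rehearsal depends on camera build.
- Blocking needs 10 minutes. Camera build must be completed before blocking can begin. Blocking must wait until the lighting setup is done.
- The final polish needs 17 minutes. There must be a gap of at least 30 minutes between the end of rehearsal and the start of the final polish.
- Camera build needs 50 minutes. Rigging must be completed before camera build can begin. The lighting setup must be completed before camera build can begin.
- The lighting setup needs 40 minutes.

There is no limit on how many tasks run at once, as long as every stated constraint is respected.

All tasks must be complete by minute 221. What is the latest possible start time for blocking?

The final polish must finish by minute 221; it takes 17 minutes, so it must start by 221 − 17 = minute 204.
Rehearsal has to be done before the final polish (must start by minute 204, minus 30-minute gap → minute 174). That means finishing by minute 174, i.e. starting by 174 − 41 = minute 133.
Since rehearsal (must start by minute 133) depends on it, blocking must finish by minute 133. Backing off its 10-minute duration gives a latest start of minute 123.

123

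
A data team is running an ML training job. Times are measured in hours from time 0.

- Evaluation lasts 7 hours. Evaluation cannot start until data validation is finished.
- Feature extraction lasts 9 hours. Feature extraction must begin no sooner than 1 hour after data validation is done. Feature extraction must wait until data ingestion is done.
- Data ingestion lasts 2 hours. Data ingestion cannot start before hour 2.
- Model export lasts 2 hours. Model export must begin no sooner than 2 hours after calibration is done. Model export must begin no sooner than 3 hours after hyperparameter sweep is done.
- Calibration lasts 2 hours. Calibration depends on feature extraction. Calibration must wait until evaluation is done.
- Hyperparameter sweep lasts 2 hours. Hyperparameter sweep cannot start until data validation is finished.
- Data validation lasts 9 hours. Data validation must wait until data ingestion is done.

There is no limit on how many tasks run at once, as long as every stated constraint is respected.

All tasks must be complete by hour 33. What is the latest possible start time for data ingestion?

6

Model export has no dependents, so it just needs to finish by hour 33. Starting by 33 − 2 = hour 31 achieves that.
Calibration feeds into model export (must start by hour 31, minus 2-hour gap → hour 29); so calibration must finish by hour 29 and therefore start by hour 27.
Feature extraction must finish before calibration (must start by hour 27). With a 9-hour duration, feature extraction must start by 27 − 9 = hour 18.
Since model export (must start by hour 31, minus 3-hour gap → hour 28) depends on it, hyperparameter sweep must finish by hour 28. Backing off its 2-hour duration gives a latest start of hour 26.
Evaluation has to be done before calibration (must start by hour 27). That means finishing by hour 27, i.e. starting by 27 − 7 = hour 20.
Data validation has several dependents: feature extraction (must start by hour 18, minus 1-hour gap → hour 17); hyperparameter sweep (must start by hour 26); evaluation (must start by hour 20). The earliest of those limits is hour 17, so data validation must start by 17 − 9 = hour 8.
For data ingestion: data validation (must start by hour 8); feature extraction (must start by hour 18). The most restrictive is hour 8; with a 2-hour duration, data ingestion must start by hour 6.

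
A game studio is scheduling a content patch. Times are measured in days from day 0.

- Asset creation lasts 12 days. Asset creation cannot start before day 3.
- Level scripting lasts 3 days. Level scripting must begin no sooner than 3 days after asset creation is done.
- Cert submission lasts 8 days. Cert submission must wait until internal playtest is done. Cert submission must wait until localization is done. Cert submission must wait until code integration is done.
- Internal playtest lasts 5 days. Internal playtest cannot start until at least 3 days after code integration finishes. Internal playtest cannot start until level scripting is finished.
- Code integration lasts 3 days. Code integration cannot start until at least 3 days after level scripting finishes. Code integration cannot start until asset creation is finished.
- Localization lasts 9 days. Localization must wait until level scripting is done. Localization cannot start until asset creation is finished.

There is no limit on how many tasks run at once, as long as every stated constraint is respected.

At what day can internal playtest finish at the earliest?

35

Asset creation cannot begin until its own release at day 3. It runs from day 3 to 3 + 12 = day 15.
Level scripting waits on asset creation (finishes day 15, plus 3-day gap → day 18), so it starts at day 18 and finishes at 18 + 3 = day 21.
Code integration needs all of level scripting (finishes day 21, plus 3-day gap → day 24); asset creation (finishes day 15). That puts its earliest start at day 24; it finishes at 24 + 3 = day 27.
Internal playtest needs all of code integration (finishes day 27, plus 3-day gap → day 30); level scripting (finishes day 21). That puts its earliest start at day 30; it finishes at 30 + 5 = day 35.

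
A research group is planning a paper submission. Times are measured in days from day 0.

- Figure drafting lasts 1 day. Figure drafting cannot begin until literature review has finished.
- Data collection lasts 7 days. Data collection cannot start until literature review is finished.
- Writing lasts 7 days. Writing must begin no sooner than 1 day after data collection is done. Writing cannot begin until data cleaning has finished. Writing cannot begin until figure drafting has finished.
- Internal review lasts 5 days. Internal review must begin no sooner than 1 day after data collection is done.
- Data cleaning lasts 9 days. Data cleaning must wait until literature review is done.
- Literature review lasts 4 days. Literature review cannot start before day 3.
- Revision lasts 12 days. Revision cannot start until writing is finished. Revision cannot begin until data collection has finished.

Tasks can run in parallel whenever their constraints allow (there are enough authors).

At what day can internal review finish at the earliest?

20

After its own release at day 3, literature review can start at day 3 and finishes at day 7.
Data collection cannot begin until literature review (finishes day 7). It runs from day 7 to 7 + 7 = day 14.
Internal review cannot begin until data collection (finishes day 14, plus 1-day gap → day 15). It runs from day 15 to 15 + 5 = day 20.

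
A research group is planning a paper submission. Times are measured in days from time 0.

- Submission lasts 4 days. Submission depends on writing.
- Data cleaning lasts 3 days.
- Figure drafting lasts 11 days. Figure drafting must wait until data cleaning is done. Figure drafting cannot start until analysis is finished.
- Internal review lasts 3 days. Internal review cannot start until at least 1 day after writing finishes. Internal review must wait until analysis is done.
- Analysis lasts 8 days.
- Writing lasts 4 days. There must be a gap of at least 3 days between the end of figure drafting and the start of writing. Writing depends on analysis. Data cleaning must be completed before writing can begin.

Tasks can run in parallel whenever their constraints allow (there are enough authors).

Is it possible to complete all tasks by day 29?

Nothing blocks analysis, so it runs from day 0 to day 8.
Nothing blocks data cleaning, so it runs from day 0 to day 3.
For figure drafting: data cleaning (finishes day 3); analysis (finishes day 8). Taking the maximum gives a start of day 8, and it finishes at 8 + 11 = day 19.
Writing cannot start until figure drafting (finishes day 19, plus 3-day gap → day 22); analysis (finishes day 8); data cleaning (finishes day 3). The controlling bound is day 22, so writing finishes at 22 + 4 = day 26.
Submission waits on writing (finishes day 26), so it starts at day 26 and finishes at 26 + 4 = day 30.
Internal review needs all of writing (finishes day 26, plus 1-day gap → day 27); analysis (finishes day 8). That puts its earliest start at day 27; it finishes at 27 + 3 = day 30.
The earliest everything can be done is day 30, which is after the deadline of 29, so it is not possible.

No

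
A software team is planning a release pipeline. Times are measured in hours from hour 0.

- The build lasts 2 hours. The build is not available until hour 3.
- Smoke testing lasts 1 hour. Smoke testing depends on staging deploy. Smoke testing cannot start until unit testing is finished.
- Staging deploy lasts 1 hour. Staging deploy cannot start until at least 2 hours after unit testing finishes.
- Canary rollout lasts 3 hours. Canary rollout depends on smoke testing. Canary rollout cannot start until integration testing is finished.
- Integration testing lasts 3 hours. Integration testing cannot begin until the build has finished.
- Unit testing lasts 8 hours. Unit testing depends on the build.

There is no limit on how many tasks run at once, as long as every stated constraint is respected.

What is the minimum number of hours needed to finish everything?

The build cannot begin until its own release at hour 3. It runs from hour 3 to 3 + 2 = hour 5.
Integration testing cannot begin until the build (finishes hour 5). It runs from hour 5 to 5 + 3 = hour 8.
Unit testing waits on the build (finishes hour 5), so it starts at hour 5 and finishes at 5 + 8 = hour 13.
After unit testing (finishes hour 13, plus 2-hour gap → hour 15), staging deploy can start at hour 15 and finishes at hour 16.
Smoke testing needs all of staging deploy (finishes hour 16); unit testing (finishes hour 13). That puts its earliest start at hour 16; it finishes at 16 + 1 = hour 17.
Canary rollout cannot start until smoke testing (finishes hour 17); integration testing (finishes hour 8). The controlling bound is hour 17, so canary rollout finishes at 17 + 3 = hour 20.
All tasks are finished once the last one completes. Finish times: The build at 5, Unit testing at 13, Integration testing at 8, Staging deploy at 16, Smoke testing at 17, Canary rollout at 20. The latest is hour 20.

20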